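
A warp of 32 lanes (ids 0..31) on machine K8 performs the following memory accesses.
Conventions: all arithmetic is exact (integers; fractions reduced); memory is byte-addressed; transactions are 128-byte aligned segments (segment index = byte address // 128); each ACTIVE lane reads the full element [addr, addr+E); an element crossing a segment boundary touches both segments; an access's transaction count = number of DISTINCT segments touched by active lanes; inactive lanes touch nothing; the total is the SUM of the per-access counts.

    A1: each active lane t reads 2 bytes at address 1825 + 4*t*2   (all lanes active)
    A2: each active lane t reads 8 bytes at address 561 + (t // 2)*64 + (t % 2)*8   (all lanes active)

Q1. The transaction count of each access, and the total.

A1: 3 transactions
A2: 9 transactions

Answer: 3,9; total 12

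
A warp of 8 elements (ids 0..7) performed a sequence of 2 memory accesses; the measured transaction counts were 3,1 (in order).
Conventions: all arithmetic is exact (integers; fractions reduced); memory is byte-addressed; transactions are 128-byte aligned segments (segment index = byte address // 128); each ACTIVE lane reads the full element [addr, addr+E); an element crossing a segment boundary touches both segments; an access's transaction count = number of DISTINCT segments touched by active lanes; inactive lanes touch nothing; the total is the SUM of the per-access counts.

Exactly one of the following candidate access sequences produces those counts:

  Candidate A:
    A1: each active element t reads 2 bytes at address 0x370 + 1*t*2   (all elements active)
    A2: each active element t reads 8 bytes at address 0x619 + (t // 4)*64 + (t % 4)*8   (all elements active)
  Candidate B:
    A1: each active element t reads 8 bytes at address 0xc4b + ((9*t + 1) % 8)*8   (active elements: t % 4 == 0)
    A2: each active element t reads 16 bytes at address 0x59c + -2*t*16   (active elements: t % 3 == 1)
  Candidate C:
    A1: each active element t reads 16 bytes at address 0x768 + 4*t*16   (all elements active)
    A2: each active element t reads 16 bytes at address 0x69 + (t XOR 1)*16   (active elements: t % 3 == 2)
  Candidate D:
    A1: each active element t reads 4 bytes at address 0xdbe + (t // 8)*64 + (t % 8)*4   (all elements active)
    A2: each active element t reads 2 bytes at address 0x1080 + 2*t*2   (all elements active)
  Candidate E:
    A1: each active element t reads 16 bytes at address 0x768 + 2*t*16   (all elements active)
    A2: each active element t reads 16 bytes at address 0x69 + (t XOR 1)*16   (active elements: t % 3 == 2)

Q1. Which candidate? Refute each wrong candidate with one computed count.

A: A1 gives 1 transaction, not 3
B: A1 gives 1 transaction, not 3
C: A1 gives 5 transactions, not 3
D: A1 gives 1 transaction, not 3
E: all counts match (3,1)

Answer: E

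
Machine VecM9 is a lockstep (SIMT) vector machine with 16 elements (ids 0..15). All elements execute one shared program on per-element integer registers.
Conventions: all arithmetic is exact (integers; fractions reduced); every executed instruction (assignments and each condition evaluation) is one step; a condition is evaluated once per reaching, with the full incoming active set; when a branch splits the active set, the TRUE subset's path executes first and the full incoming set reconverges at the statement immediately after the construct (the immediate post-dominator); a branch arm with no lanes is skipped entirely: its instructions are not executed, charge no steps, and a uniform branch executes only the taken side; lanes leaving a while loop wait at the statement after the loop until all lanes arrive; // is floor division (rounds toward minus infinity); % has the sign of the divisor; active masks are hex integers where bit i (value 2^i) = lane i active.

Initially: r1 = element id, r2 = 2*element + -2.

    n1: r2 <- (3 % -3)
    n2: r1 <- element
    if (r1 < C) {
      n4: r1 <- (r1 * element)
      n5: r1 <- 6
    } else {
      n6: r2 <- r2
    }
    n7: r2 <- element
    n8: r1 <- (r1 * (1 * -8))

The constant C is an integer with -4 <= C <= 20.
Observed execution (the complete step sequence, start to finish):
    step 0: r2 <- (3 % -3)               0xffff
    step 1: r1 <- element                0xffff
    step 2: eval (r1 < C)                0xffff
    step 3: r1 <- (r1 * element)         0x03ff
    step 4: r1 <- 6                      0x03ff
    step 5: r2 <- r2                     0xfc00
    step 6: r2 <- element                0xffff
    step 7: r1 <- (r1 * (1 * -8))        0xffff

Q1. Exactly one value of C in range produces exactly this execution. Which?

Answer: C = 10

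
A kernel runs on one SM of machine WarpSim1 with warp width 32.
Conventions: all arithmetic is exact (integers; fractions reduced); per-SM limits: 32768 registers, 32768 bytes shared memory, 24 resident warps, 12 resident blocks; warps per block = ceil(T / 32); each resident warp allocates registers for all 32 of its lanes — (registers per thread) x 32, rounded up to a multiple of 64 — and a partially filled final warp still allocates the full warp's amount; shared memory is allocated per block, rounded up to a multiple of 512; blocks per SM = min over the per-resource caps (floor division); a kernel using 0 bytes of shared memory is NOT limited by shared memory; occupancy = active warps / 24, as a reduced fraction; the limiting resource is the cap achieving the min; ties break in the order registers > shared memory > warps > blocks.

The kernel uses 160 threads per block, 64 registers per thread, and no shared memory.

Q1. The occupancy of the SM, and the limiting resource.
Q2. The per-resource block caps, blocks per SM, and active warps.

Answer: occupancy 5/8, limited by registers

registers: 3 blocks
shared memory: no limit (kernel uses none)
warps: 4 blocks
blocks: 12 blocks

Answer: 3 blocks, 15 active warps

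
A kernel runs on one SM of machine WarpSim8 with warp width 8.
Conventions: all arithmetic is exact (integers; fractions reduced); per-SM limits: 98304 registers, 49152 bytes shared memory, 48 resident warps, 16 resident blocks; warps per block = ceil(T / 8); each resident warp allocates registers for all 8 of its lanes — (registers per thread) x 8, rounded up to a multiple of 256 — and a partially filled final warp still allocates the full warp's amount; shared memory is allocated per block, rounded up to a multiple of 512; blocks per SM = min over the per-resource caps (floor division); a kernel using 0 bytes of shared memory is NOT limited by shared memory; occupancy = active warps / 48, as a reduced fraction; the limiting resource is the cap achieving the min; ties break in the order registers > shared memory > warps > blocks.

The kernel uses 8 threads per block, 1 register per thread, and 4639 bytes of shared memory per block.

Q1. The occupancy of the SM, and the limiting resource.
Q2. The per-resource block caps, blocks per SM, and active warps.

Answer: occupancy 3/16, limited by shared memory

registers: 384 blocks
shared memory: 9 blocks
warps: 48 blocks
blocks: 16 blocks

Answer: 9 blocks, 9 active warps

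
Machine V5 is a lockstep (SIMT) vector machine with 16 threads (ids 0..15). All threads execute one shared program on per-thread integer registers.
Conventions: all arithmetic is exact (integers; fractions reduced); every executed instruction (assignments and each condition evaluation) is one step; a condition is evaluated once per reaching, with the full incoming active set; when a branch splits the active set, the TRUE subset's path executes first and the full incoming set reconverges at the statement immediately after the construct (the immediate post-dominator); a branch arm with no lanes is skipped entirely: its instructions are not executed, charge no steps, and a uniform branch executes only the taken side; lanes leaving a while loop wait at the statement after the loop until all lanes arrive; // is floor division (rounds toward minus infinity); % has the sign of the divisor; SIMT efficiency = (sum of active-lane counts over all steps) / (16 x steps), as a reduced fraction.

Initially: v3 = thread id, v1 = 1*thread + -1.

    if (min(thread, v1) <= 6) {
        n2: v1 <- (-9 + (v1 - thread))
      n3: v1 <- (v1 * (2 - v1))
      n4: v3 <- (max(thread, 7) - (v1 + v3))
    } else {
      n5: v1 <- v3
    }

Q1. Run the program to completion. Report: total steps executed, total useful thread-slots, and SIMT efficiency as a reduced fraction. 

Answer: 5 steps, 48 useful, 3/5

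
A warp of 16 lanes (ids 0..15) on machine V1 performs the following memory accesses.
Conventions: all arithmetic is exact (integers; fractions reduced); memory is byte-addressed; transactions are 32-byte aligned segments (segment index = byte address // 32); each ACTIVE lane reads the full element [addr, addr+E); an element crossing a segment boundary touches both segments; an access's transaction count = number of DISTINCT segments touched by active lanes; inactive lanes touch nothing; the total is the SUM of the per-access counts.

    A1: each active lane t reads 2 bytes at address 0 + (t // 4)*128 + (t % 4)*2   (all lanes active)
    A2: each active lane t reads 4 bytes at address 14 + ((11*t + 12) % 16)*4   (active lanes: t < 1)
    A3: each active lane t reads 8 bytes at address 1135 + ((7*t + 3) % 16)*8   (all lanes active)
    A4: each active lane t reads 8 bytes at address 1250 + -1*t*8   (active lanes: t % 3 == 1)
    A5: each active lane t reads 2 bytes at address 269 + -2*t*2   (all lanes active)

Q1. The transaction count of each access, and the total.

A1: 4 transactions
A2: 2 transactions
A3: 5 transactions
A4: 5 transactions
A5: 3 transactions

Answer: 4,2,5,5,3; total 19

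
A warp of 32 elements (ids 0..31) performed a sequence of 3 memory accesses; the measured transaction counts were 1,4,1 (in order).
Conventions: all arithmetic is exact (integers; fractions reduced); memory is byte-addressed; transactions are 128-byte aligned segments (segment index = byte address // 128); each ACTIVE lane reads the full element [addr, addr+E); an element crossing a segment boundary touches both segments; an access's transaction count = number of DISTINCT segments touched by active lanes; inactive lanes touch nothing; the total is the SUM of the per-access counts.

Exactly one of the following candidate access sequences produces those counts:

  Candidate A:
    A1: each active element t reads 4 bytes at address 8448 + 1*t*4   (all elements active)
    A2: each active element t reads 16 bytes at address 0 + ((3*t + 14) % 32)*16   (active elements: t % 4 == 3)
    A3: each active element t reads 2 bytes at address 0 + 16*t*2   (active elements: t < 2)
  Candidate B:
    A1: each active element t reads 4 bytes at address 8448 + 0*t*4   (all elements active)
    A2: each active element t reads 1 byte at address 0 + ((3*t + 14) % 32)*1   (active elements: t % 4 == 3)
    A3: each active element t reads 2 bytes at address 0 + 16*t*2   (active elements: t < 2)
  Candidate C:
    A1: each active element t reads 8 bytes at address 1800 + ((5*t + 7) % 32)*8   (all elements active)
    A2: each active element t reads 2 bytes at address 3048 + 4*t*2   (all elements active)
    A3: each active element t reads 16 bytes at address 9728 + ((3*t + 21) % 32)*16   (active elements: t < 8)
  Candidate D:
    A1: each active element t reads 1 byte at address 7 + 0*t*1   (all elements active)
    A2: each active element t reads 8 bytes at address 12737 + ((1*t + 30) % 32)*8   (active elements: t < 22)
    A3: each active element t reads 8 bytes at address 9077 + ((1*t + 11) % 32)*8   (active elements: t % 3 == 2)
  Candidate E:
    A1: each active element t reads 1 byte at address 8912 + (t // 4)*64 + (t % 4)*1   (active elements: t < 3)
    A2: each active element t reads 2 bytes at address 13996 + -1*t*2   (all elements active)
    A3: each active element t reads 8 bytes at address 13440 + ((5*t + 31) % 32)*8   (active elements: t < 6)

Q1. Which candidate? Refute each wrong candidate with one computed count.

B: A2 gives 1 transaction, not 4
C: A1 gives 3 transactions, not 1
D: A2 gives 3 transactions, not 4
E: A2 gives 2 transactions, not 4
A: all counts match (1,4,1)

Answer: A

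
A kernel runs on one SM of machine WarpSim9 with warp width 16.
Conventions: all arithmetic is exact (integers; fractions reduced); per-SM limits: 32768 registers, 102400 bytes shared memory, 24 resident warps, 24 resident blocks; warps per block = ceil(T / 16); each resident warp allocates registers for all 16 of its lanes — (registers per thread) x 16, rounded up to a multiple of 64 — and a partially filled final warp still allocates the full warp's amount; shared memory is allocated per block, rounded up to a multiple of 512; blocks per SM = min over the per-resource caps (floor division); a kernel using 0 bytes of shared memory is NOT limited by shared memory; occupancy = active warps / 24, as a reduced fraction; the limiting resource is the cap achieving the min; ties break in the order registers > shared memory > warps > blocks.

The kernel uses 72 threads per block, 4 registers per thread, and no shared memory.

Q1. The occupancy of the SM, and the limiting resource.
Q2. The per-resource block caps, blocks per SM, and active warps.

Answer: occupancy 5/6, limited by warps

registers: 102 blocks
shared memory: no limit (kernel uses none)
warps: 4 blocks
blocks: 24 blocks

Answer: 4 blocks, 20 active warps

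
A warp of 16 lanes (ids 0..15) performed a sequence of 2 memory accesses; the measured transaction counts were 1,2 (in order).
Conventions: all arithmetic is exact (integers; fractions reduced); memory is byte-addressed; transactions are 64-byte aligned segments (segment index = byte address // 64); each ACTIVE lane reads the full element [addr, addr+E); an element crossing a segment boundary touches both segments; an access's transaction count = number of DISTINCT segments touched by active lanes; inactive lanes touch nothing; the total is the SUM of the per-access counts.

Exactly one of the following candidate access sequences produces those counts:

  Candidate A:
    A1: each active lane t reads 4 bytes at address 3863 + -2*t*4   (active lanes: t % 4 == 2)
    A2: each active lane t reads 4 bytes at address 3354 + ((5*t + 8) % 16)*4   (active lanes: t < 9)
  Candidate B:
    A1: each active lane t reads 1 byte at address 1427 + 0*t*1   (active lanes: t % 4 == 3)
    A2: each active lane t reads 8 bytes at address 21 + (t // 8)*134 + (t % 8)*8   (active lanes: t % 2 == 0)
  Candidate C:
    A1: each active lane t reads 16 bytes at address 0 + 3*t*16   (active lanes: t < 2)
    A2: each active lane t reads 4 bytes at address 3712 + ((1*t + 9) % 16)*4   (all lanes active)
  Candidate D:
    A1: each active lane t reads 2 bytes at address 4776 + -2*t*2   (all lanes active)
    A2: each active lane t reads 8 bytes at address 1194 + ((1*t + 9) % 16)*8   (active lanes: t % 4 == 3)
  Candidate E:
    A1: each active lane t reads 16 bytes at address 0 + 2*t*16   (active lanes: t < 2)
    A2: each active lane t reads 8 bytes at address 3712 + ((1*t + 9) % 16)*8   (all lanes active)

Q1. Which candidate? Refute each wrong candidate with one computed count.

A: A1 gives 3 transactions, not 1
B: A2 gives 4 transactions, not 2
C: A2 gives 1 transaction, not 2
D: A1 gives 2 transactions, not 1
E: all counts match (1,2)

Answer: E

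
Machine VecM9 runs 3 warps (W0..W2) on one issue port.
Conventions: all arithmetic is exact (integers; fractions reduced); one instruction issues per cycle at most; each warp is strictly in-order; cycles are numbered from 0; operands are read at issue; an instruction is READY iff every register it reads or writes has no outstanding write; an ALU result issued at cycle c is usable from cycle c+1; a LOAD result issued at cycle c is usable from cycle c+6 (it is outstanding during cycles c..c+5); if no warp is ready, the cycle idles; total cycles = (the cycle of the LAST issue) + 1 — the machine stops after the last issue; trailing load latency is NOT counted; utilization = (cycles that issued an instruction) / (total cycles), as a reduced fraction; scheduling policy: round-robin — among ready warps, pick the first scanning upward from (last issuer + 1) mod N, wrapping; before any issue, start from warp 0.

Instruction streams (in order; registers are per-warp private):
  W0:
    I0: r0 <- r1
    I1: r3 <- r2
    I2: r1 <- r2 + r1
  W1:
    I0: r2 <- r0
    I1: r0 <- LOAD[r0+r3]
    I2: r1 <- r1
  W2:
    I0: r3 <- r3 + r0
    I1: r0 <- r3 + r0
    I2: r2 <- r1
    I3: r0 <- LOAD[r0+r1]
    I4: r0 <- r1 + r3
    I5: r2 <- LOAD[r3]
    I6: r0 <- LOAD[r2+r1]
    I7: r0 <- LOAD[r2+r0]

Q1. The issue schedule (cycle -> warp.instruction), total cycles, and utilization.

cycle 0: W0.I0
cycle 1: W1.I0
cycle 2: W2.I0
cycle 3: W0.I1
cycle 4: W1.I1
cycle 5: W2.I1
cycle 6: W0.I2
cycle 7: W1.I2
cycle 8: W2.I2
cycle 9: W2.I3
cycle 10: idle
cycle 11: idle
cycle 12: idle
cycle 13: idle
cycle 14: idle
cycle 15: W2.I4
cycle 16: W2.I5
cycle 17: idle
cycle 18: idle
cycle 19: idle
cycle 20: idle
cycle 21: idle
cycle 22: W2.I6
cycle 23: idle
cycle 24: idle
cycle 25: idle
cycle 26: idle
cycle 27: idle
cycle 28: W2.I7

Answer: 29 cycles, utilization 14/29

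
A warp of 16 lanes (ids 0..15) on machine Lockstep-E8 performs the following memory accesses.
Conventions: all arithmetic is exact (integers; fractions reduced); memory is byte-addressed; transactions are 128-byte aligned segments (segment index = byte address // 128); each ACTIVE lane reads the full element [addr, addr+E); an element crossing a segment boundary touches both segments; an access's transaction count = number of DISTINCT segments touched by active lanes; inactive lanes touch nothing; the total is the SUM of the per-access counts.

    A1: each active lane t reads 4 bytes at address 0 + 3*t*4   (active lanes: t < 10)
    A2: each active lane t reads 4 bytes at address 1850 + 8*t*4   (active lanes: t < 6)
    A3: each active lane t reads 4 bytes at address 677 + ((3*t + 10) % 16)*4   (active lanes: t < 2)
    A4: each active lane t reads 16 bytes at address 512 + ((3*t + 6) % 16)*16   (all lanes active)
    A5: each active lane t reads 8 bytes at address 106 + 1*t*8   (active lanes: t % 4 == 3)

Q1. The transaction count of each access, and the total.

A1: 1 transaction
A2: 2 transactions
A3: 1 transaction
A4: 2 transactions
A5: 1 transaction

Answer: 1,2,1,2,1; total 7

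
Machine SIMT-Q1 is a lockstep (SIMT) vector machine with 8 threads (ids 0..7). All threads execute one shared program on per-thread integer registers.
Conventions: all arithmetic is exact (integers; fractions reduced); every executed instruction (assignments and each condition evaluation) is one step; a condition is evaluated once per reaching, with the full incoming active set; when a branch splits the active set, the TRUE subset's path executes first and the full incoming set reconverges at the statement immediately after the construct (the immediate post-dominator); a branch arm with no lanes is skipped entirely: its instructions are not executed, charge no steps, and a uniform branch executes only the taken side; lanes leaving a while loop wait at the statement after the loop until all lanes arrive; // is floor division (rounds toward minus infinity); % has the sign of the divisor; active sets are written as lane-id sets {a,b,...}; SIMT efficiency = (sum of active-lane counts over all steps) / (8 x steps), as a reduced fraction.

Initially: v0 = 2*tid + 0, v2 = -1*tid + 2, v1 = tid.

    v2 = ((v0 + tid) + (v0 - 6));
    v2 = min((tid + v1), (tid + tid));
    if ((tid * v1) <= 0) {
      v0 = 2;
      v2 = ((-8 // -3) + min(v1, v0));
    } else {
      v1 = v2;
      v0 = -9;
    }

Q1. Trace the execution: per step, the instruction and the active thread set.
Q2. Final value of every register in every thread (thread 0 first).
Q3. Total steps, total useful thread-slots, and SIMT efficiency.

step 0: v2 <- ((v0 + tid) + (v0 - 6)) {0,1,2,3,4,5,6,7}
step 1: v2 <- min((tid + v1), (tid + tid)) {0,1,2,3,4,5,6,7}
step 2: eval ((tid * v1) <= 0)       {0,1,2,3,4,5,6,7}
step 3: v0 <- 2                      {0}
step 4: v2 <- ((-8 // -3) + min(v1, v0)) {0}
step 5: v1 <- v2                     {1,2,3,4,5,6,7}
step 6: v0 <- -9                     {1,2,3,4,5,6,7}

Answer: 7 steps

v0: 2,-9,-9,-9,-9,-9,-9,-9
v2: 2,2,4,6,8,10,12,14
v1: 0,2,4,6,8,10,12,14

steps = 7; useful = 40; efficiency = 40/56 = 5/7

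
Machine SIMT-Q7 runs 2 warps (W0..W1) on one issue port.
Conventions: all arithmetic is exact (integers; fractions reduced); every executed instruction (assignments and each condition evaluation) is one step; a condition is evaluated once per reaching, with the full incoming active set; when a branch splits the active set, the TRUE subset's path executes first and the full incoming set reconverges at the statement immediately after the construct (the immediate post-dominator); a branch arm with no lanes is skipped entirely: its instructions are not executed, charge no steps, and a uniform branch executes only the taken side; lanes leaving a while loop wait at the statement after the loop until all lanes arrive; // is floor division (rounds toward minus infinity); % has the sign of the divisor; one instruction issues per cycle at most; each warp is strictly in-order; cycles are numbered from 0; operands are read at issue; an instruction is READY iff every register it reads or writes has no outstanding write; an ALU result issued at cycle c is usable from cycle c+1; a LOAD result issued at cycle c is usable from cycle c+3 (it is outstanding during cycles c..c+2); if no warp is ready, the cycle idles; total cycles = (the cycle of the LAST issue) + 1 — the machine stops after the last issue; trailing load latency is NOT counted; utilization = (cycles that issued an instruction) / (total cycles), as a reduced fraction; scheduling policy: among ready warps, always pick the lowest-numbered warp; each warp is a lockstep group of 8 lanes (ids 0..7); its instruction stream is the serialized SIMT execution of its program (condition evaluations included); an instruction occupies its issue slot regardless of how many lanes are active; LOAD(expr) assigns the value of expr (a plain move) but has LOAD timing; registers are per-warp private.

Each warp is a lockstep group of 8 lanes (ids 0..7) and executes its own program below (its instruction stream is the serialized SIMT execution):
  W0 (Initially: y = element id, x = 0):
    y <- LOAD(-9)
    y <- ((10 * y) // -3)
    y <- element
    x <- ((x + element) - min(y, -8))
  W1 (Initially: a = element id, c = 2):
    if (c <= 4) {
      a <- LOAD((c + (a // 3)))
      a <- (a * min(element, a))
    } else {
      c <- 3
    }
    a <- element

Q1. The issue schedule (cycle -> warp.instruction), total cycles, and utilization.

cycle 0: W0.I0
cycle 1: W1.I0
cycle 2: W1.I1
cycle 3: W0.I1
cycle 4: W0.I2
cycle 5: W0.I3
cycle 6: W1.I2
cycle 7: W1.I3

Answer: 8 cycles, utilization 1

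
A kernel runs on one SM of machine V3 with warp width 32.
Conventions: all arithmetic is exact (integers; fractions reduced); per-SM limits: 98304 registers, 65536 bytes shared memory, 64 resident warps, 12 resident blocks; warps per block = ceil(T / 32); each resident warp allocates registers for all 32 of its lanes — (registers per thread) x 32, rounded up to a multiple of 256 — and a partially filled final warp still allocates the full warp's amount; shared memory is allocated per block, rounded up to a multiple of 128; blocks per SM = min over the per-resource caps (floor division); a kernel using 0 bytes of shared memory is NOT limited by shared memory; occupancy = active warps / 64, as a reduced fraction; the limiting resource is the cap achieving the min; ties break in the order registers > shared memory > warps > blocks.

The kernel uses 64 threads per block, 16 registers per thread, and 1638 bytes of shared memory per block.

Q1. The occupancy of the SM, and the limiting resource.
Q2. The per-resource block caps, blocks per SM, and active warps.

Answer: occupancy 3/8, limited by blocks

registers: 96 blocks
shared memory: 39 blocks
warps: 32 blocks
blocks: 12 blocks

Answer: 12 blocks, 24 active warps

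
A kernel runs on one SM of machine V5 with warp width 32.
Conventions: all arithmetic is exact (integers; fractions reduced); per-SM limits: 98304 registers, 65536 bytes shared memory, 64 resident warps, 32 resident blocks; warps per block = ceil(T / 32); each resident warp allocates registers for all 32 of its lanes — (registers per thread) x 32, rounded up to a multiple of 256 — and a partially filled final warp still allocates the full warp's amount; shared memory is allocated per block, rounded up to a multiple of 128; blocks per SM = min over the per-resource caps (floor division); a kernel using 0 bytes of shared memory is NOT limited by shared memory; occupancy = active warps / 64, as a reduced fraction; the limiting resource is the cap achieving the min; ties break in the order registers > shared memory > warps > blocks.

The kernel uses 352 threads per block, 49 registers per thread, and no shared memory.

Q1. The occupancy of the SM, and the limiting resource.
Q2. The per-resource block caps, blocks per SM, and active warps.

Answer: occupancy 11/16, limited by registers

registers: 4 blocks
shared memory: no limit (kernel uses none)
warps: 5 blocks
blocks: 32 blocks

Answer: 4 blocks, 44 active warps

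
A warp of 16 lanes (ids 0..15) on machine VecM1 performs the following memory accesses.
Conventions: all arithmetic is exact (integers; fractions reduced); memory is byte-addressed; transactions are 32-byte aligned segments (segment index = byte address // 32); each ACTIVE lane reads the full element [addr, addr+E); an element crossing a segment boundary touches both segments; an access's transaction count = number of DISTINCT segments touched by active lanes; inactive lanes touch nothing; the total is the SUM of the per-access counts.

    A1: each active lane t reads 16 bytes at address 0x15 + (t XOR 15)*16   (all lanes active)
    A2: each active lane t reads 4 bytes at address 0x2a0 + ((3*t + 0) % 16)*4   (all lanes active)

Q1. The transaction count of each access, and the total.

A1: 9 transactions
A2: 2 transactions

Answer: 9,2; total 11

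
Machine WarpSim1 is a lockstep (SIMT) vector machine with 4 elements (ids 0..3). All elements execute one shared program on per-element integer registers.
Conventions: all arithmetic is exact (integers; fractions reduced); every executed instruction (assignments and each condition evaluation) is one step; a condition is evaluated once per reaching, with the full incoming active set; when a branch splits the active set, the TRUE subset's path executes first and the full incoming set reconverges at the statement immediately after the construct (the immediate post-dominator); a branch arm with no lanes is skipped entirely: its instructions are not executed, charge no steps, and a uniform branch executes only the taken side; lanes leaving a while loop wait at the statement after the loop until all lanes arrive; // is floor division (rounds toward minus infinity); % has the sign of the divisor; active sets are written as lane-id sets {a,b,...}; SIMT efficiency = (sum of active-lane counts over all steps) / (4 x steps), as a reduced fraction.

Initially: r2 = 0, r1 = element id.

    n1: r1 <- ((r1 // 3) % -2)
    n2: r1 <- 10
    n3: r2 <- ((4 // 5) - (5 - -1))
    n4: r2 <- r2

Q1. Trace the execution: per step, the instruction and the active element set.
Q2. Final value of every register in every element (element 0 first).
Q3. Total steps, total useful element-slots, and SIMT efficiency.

step 0: r1 <- ((r1 // 3) % -2)       {0,1,2,3}
step 1: r1 <- 10                     {0,1,2,3}
step 2: r2 <- ((4 // 5) - (5 - -1))  {0,1,2,3}
step 3: r2 <- r2                     {0,1,2,3}

Answer: 4 steps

r2: -6,-6,-6,-6
r1: 10,10,10,10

steps = 4; useful = 16; efficiency = 16/16 = 1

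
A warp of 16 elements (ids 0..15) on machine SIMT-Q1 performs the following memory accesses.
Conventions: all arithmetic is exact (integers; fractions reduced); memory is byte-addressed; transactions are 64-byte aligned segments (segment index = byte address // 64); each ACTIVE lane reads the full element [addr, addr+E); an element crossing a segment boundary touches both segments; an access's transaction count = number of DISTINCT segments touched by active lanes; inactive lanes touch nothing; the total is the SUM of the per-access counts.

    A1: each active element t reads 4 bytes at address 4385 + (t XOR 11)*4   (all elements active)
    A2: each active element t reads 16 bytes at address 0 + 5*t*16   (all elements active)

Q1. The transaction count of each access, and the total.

A1: 2 transactions
A2: 16 transactions

Answer: 2,16; total 18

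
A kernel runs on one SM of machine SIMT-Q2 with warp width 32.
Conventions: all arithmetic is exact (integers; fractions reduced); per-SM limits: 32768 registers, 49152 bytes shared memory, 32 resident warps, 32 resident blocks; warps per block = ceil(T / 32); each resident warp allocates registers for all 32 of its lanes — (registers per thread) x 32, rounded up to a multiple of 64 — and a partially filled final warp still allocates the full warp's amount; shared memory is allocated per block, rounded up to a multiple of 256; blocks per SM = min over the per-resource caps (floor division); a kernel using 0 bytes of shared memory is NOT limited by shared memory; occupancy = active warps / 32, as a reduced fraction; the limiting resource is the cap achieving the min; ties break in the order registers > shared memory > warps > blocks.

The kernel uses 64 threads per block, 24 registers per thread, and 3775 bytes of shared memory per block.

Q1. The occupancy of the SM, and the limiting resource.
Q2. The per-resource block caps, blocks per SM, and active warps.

Answer: occupancy 3/4, limited by shared memory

registers: 21 blocks
shared memory: 12 blocks
warps: 16 blocks
blocks: 32 blocks

Answer: 12 blocks, 24 active warps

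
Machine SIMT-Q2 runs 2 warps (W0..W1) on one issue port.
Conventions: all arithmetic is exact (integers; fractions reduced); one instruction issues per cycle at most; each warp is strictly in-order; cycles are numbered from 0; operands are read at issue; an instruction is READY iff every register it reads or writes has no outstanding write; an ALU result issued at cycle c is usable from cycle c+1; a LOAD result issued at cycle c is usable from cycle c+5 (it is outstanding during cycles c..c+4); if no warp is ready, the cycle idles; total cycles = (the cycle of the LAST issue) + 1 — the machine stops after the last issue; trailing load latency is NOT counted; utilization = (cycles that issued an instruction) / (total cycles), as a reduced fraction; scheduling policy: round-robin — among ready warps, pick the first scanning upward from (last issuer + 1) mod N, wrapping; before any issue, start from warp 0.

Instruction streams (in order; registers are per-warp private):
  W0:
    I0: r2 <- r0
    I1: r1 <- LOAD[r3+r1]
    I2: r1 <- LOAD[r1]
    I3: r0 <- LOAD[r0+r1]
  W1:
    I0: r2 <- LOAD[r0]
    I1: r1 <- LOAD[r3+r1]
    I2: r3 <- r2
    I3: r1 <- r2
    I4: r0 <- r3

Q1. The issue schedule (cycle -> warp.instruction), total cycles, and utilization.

cycle 0: W0.I0
cycle 1: W1.I0
cycle 2: W0.I1
cycle 3: W1.I1
cycle 4: idle
cycle 5: idle
cycle 6: W1.I2
cycle 7: W0.I2
cycle 8: W1.I3
cycle 9: W1.I4
cycle 10: idle
cycle 11: idle
cycle 12: W0.I3

Answer: 13 cycles, utilization 9/13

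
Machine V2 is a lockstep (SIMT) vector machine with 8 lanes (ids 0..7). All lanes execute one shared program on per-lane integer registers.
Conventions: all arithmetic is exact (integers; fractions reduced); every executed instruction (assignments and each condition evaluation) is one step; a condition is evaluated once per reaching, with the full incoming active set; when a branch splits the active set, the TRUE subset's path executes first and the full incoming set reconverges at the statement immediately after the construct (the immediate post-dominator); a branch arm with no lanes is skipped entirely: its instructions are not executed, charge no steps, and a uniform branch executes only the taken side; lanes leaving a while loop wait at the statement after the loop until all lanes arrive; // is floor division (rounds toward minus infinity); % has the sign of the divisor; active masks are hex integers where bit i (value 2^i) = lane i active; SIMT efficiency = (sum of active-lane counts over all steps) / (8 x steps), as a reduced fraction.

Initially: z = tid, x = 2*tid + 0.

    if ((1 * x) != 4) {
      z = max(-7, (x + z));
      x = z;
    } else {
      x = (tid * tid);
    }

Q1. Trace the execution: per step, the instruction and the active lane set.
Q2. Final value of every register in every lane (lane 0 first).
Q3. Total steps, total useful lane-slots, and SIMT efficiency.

step 0: eval ((1 * x) != 4)          0xff
step 1: z <- max(-7, (x + z))        0xfb
step 2: x <- z                       0xfb
step 3: x <- (tid * tid)             0x04

Answer: 4 steps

z: 0,3,2,9,12,15,18,21
x: 0,3,4,9,12,15,18,21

steps = 4; useful = 23; efficiency = 23/32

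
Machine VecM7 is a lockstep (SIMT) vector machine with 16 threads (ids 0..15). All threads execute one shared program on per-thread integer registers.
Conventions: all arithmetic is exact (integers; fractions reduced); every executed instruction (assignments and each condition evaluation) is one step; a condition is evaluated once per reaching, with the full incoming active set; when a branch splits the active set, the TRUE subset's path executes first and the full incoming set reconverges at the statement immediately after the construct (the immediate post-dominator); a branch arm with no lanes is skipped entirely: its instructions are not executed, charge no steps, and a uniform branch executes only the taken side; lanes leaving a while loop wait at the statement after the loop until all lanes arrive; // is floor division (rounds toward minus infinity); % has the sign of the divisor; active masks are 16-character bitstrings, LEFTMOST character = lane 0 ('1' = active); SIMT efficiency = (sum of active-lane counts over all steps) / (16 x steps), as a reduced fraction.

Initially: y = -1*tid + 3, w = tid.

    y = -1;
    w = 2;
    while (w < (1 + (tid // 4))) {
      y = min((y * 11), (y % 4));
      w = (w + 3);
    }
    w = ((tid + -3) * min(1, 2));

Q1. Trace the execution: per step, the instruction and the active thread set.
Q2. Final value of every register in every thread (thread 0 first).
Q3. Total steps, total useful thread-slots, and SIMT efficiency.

step 0: y <- -1                      1111111111111111
step 1: w <- 2                       1111111111111111
step 2: eval (w < (1 + (tid // 4)))  1111111111111111
step 3: y <- min((y * 11), (y % 4))  0000000011111111
step 4: w <- (w + 3)                 0000000011111111
step 5: eval (w < (1 + (tid // 4)))  0000000011111111
step 6: w <- ((tid + -3) * min(1, 2)) 1111111111111111

Answer: 7 steps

y: -1,-1,-1,-1,-1,-1,-1,-1,-11,-11,-11,-11,-11,-11,-11,-11
w: -3,-2,-1,0,1,2,3,4,5,6,7,8,9,10,11,12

steps = 7; useful = 88; efficiency = 88/112 = 11/14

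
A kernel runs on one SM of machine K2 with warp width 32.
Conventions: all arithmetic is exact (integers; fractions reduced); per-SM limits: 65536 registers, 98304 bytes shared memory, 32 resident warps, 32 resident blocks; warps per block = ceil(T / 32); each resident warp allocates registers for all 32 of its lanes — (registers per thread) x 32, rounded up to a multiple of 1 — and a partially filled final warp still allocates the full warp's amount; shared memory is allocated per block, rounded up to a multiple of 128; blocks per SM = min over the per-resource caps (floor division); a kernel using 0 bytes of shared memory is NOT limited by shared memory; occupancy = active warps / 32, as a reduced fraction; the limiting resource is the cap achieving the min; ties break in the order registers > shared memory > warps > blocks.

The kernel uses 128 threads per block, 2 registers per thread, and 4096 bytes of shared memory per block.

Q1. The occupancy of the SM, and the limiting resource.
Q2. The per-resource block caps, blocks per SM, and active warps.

Answer: occupancy 1, limited by warps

registers: 256 blocks
shared memory: 24 blocks
warps: 8 blocks
blocks: 32 blocks

Answer: 8 blocks, 32 active warps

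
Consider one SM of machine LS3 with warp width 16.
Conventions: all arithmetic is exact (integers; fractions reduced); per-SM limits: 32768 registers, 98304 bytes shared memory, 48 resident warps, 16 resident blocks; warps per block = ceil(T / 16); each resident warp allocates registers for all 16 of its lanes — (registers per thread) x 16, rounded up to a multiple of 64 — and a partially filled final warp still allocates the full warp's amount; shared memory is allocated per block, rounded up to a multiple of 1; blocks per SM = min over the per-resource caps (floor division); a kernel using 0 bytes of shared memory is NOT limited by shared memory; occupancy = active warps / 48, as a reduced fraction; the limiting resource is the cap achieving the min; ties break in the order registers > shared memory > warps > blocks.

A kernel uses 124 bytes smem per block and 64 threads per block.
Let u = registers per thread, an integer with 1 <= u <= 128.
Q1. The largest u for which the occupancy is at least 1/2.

Answer: u = 84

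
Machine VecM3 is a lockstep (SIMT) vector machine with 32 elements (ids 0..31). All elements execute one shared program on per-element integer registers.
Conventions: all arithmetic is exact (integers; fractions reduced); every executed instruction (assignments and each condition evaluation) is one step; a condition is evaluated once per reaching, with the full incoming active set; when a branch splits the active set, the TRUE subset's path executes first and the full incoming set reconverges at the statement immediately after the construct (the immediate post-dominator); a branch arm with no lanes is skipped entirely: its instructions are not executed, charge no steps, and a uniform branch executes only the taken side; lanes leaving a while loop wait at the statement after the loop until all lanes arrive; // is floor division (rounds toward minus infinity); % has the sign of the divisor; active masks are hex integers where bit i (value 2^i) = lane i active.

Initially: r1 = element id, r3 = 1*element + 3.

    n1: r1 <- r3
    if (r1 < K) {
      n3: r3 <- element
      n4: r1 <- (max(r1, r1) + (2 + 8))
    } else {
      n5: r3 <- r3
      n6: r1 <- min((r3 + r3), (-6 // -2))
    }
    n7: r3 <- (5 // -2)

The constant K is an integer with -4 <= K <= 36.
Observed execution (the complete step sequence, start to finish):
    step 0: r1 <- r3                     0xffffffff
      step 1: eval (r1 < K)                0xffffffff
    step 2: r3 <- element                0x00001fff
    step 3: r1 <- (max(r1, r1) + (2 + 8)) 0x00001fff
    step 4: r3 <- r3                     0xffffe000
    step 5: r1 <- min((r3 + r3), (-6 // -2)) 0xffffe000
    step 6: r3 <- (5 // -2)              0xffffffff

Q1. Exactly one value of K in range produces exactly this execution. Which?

Answer: K = 16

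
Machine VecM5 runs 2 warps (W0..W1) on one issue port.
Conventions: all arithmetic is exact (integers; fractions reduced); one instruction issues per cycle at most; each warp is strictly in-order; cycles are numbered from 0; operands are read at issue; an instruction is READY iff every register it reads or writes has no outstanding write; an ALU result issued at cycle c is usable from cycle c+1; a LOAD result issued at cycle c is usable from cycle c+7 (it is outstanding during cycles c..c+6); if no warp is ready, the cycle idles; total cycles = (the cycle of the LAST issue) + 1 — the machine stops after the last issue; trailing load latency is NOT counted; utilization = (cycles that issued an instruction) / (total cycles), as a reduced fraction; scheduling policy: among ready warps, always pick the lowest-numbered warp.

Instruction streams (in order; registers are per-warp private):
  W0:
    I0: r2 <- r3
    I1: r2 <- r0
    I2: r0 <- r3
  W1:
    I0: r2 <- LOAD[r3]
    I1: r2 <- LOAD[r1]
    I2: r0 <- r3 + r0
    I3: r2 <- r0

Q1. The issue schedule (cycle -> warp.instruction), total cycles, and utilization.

cycle 0: W0.I0
cycle 1: W0.I1
cycle 2: W0.I2
cycle 3: W1.I0
cycle 4: idle
cycle 5: idle
cycle 6: idle
cycle 7: idle
cycle 8: idle
cycle 9: idle
cycle 10: W1.I1
cycle 11: W1.I2
cycle 12: idle
cycle 13: idle
cycle 14: idle
cycle 15: idle
cycle 16: idle
cycle 17: W1.I3

Answer: 18 cycles, utilization 7/18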